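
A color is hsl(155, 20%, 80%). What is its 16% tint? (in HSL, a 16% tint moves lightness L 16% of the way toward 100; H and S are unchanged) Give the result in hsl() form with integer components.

hsl(155, 20%, 83%)

L moves 16% from 80 toward 100: 80 + 3.2 = 83.2 → 83.
H and S are unchanged.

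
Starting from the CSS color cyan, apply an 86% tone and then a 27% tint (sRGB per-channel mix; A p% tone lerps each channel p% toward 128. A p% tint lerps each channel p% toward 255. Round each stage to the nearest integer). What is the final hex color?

CSS cyan is rgb(0, 255, 255).
Lerp each channel 86% toward 128:
  R: 0 + 0.86×(128−0) = 0 + 110.08 = 110.08 → 110
  G: 255 + 0.86×(128−255) = 255 − 109.22 = 145.78 → 146
  B: 255 − 109.22 = 145.78 → 146
After the tone: rgb(110, 146, 146) = #6E9292.
Per channel, c → c + 0.27(255 − c):
  R: 110 + 0.27×(255−110) = 110 + 39.15 = 149.15 → 149
  G: 146 + 0.27×(255−146) = 146 + 29.43 = 175.43 → 175
  B: 146 + 0.27×(255−146) = 146 + 29.43 = 175.43 → 175
rgb(149, 175, 175) = #95AFAF.

#95AFAF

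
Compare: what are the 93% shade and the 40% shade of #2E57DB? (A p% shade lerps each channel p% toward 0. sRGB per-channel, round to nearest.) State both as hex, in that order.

#03060F, #1C3483

#2E57DB is rgb(46, 87, 219).
93% shade:
  R: 46 + 0.93×(0−46) = 46 − 42.78 = 3.22 → 3
  G: 87 − 80.91 = 6.09 → 6
  B: 219 + 0.93×(0−219) = 219 − 203.67 = 15.33 → 15
  → #03060F
40% shade:
  R: 46 − 18.4 = 27.6 → 28
  G: 87 + 0.4×(0−87) = 87 − 34.8 = 52.2 → 52
  B: 219 + 0.4×(0−219) = 219 − 87.6 = 131.4 → 131
  → #1C3483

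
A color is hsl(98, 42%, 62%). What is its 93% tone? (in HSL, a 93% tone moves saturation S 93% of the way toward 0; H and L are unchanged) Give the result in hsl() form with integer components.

S moves 93% from 42 toward 0: 42 − 39.06 = 2.94 → 3.
H and L are unchanged.

hsl(98, 3%, 62%)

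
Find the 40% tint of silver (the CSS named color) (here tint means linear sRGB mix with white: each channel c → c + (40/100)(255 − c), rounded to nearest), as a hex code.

#d9d9d9

CSS silver is rgb(192, 192, 192).
Per channel, c → c + 0.4(255 − c):
  R: 192 + 0.4×(255−192) = 192 + 25.2 = 217.2 → 217
  G: 192 + 25.2 = 217.2 → 217
  B: 192 + 25.2 = 217.2 → 217
rgb(217, 217, 217) = #d9d9d9.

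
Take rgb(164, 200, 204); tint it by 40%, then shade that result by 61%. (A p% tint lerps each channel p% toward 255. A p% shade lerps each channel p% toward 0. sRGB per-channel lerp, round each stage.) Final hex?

Per channel, c → c + 0.4(255 − c):
  R: 164 + 0.4×(255−164) = 164 + 36.4 = 200.4 → 200
  G: 200 + 22 = 222 → 222
  B: 204 + 0.4×(255−204) = 204 + 20.4 = 224.4 → 224
After the tint: rgb(200, 222, 224) = #C8DEE0.
Lerp each channel 61% toward 0:
  R: 200 + 0.61×(0−200) = 200 − 122 = 78 → 78
  G: 222 + 0.61×(0−222) = 222 − 135.42 = 86.58 → 87
  B: 224 + 0.61×(0−224) = 224 − 136.64 = 87.36 → 87
rgb(78, 87, 87) = #4E5757.

#4E5757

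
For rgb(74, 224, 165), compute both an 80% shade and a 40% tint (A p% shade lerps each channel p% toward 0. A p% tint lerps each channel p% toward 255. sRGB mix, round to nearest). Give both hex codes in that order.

80% shade:
  R: 74 + 0.8×(0−74) = 74 − 59.2 = 14.8 → 15
  G: 224 + 0.8×(0−224) = 224 − 179.2 = 44.8 → 45
  B: 165 − 132 = 33 → 33
  → #0f2d21
40% tint:
  R: 74 + 0.4×(255−74) = 74 + 72.4 = 146.4 → 146
  G: 224 + 12.4 = 236.4 → 236
  B: 165 + 0.4×(255−165) = 165 + 36 = 201 → 201
  → #92ecc9

#0f2d21, #92ecc9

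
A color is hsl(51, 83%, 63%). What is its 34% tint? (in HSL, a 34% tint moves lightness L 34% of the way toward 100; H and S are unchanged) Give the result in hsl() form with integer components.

L moves 34% from 63 toward 100: 63 + 12.58 = 75.58 → 76.
H and S are unchanged.

hsl(51, 83%, 76%)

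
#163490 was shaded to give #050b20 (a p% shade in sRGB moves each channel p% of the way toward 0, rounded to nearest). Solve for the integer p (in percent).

78%

#163490 is rgb(22, 52, 144); #050b20 is rgb(5, 11, 32).
On the B channel (widest range): 32 ≈ 144 + (p/100)(0 − 144), so p ≈ 100×(32 − 144)/(0 − 144) = -11200/-144 = 77.78.
p = 78 reproduces all three channels after rounding.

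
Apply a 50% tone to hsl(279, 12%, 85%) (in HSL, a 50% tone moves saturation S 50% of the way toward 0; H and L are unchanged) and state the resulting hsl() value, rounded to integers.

S moves 50% from 12 toward 0: 12 − 6 = 6 → 6.
H and L are unchanged.

hsl(279, 6%, 85%)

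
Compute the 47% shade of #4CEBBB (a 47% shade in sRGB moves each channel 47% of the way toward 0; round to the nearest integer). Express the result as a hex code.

#287D63

#4CEBBB is rgb(76, 235, 187).
Per channel, c → c + 0.47(0 − c):
  R: 76 − 35.72 = 40.28 → 40
  G: 235 − 110.45 = 124.55 → 125
  B: 187 − 87.89 = 99.11 → 99
rgb(40, 125, 99) = #287D63.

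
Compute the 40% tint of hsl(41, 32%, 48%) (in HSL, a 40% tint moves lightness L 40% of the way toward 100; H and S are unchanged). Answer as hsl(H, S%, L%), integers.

hsl(41, 32%, 69%)

L moves 40% from 48 toward 100: 48 + 20.8 = 68.8 → 69.
H and S are unchanged.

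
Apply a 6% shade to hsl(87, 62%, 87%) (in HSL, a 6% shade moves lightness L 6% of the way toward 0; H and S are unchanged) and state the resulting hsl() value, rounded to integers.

L moves 6% from 87 toward 0: 87 − 5.22 = 81.78 → 82.
H and S are unchanged.

hsl(87, 62%, 82%)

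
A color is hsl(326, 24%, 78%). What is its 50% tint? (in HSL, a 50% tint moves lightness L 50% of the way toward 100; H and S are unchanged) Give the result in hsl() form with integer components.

hsl(326, 24%, 89%)

L moves 50% from 78 toward 100: 78 + 11 = 89 → 89.
H and S are unchanged.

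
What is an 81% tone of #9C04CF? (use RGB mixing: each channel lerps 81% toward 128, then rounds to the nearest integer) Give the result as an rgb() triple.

rgb(133, 104, 143)

#9C04CF is rgb(156, 4, 207).
Lerp each channel 81% toward 128:
  R: 156 + 0.81×(128−156) = 156 − 22.68 = 133.32 → 133
  G: 4 + 100.44 = 104.44 → 104
  B: 207 − 63.99 = 143.01 → 143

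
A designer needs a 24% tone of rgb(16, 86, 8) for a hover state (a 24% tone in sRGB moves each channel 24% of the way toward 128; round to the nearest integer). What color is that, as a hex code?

#2b6025

Per channel, c → c + 0.24(128 − c):
  R: 16 + 26.88 = 42.88 → 43
  G: 86 + 10.08 = 96.08 → 96
  B: 8 + 0.24×(128−8) = 8 + 28.8 = 36.8 → 37
rgb(43, 96, 37) = #2b6025.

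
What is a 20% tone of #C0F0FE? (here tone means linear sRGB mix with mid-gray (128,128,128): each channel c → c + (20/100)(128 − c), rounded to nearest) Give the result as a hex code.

#C0F0FE is rgb(192, 240, 254).
Per channel, c → c + 0.2(128 − c):
  R: 192 + 0.2×(128−192) = 192 − 12.8 = 179.2 → 179
  G: 240 − 22.4 = 217.6 → 218
  B: 254 − 25.2 = 228.8 → 229
rgb(179, 218, 229) = #B3DAE5.

#B3DAE5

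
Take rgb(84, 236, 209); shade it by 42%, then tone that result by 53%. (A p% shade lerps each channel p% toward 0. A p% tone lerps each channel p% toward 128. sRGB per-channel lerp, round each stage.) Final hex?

#5b847d

A 42% shade moves each channel 42% toward 0:
  R: 84 + 0.42×(0−84) = 84 − 35.28 = 48.72 → 49
  G: 236 + 0.42×(0−236) = 236 − 99.12 = 136.88 → 137
  B: 209 − 87.78 = 121.22 → 121
After the shade: rgb(49, 137, 121) = #318979.
Per channel, c → c + 0.53(128 − c):
  R: 49 + 41.87 = 90.87 → 91
  G: 137 + 0.53×(128−137) = 137 − 4.77 = 132.23 → 132
  B: 121 + 0.53×(128−121) = 121 + 3.71 = 124.71 → 125
rgb(91, 132, 125) = #5b847d.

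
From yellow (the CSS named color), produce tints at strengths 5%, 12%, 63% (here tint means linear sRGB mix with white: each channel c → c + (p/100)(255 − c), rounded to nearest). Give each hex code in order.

CSS yellow is rgb(255, 255, 0).
5%: (255→255, 255→255, 0 + 12.75 = 12.75→13) → #ffff0d
12%: (255→255, 255→255, 0 + 30.6 = 30.6→31) → #ffff1f
63%: (255→255, 255→255, 0 + 160.65 = 160.65→161) → #ffffa1

#ffff0d, #ffff1f, #ffffa1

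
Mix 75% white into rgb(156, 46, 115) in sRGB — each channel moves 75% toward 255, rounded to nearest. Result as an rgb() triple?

Per channel, c → c + 0.75(255 − c):
  R: 156 + 74.25 = 230.25 → 230
  G: 46 + 0.75×(255−46) = 46 + 156.75 = 202.75 → 203
  B: 115 + 105 = 220 → 220

rgb(230, 203, 220)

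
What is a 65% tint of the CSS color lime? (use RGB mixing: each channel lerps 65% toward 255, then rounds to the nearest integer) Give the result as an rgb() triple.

CSS lime is rgb(0, 255, 0).
Lerp each channel 65% toward 255:
  R: 0 + 0.65×(255−0) = 0 + 165.75 = 165.75 → 166
  G: 255 + 0.65×(255−255) = 255 + 0 = 255 → 255
  B: 0 + 0.65×(255−0) = 0 + 165.75 = 165.75 → 166

rgb(166, 255, 166)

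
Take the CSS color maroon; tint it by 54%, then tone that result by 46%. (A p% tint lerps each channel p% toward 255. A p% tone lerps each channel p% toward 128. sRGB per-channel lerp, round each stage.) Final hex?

CSS maroon is rgb(128, 0, 0).
A 54% tint moves each channel 54% toward 255:
  R: 128 + 0.54×(255−128) = 128 + 68.58 = 196.58 → 197
  G: 0 + 0.54×(255−0) = 0 + 137.7 = 137.7 → 138
  B: 0 + 0.54×(255−0) = 0 + 137.7 = 137.7 → 138
After the tint: rgb(197, 138, 138) = #C58A8A.
A 46% tone moves each channel 46% toward 128:
  R: 197 − 31.74 = 165.26 → 165
  G: 138 + 0.46×(128−138) = 138 − 4.6 = 133.4 → 133
  B: 138 + 0.46×(128−138) = 138 − 4.6 = 133.4 → 133
rgb(165, 133, 133) = #A58585.

#A58585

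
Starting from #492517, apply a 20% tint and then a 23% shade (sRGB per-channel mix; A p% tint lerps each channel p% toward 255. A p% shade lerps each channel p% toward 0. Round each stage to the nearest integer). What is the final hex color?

#492517 is rgb(73, 37, 23).
Lerp each channel 20% toward 255:
  R: 73 + 36.4 = 109.4 → 109
  G: 37 + 0.2×(255−37) = 37 + 43.6 = 80.6 → 81
  B: 23 + 0.2×(255−23) = 23 + 46.4 = 69.4 → 69
After the tint: rgb(109, 81, 69) = #6d5145.
A 23% shade moves each channel 23% toward 0:
  R: 109 + 0.23×(0−109) = 109 − 25.07 = 83.93 → 84
  G: 81 + 0.23×(0−81) = 81 − 18.63 = 62.37 → 62
  B: 69 − 15.87 = 53.13 → 53
rgb(84, 62, 53) = #543e35.

#543e35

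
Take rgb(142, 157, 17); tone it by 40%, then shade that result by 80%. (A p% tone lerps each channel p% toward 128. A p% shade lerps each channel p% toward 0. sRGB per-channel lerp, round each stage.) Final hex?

Lerp each channel 40% toward 128:
  R: 142 + 0.4×(128−142) = 142 − 5.6 = 136.4 → 136
  G: 157 + 0.4×(128−157) = 157 − 11.6 = 145.4 → 145
  B: 17 + 0.4×(128−17) = 17 + 44.4 = 61.4 → 61
After the tone: rgb(136, 145, 61) = #88913D.
Per channel, c → c + 0.8(0 − c):
  R: 136 + 0.8×(0−136) = 136 − 108.8 = 27.2 → 27
  G: 145 + 0.8×(0−145) = 145 − 116 = 29 → 29
  B: 61 + 0.8×(0−61) = 61 − 48.8 = 12.2 → 12
rgb(27, 29, 12) = #1B1D0C.

#1B1D0C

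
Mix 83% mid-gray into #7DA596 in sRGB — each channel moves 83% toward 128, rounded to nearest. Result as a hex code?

#7DA596 is rgb(125, 165, 150).
Lerp each channel 83% toward 128:
  R: 125 + 2.49 = 127.49 → 127
  G: 165 + 0.83×(128−165) = 165 − 30.71 = 134.29 → 134
  B: 150 + 0.83×(128−150) = 150 − 18.26 = 131.74 → 132
rgb(127, 134, 132) = #7F8684.

#7F8684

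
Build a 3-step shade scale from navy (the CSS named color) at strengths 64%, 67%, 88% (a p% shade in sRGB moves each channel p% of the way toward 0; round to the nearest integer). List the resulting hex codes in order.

CSS navy is rgb(0, 0, 128).
64%: (0→0, 0→0, 128 − 81.92 = 46.08→46) → #00002E
67%: (0→0, 0→0, 128 − 85.76 = 42.24→42) → #00002A
88%: (0→0, 0→0, 128 − 112.64 = 15.36→15) → #00000F

#00002E, #00002A, #00000F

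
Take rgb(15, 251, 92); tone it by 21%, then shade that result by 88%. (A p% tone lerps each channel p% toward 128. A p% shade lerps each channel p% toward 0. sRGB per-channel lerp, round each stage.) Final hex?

Per channel, c → c + 0.21(128 − c):
  R: 15 + 0.21×(128−15) = 15 + 23.73 = 38.73 → 39
  G: 251 + 0.21×(128−251) = 251 − 25.83 = 225.17 → 225
  B: 92 + 7.56 = 99.56 → 100
After the tone: rgb(39, 225, 100) = #27e164.
Per channel, c → c + 0.88(0 − c):
  R: 39 + 0.88×(0−39) = 39 − 34.32 = 4.68 → 5
  G: 225 + 0.88×(0−225) = 225 − 198 = 27 → 27
  B: 100 + 0.88×(0−100) = 100 − 88 = 12 → 12
rgb(5, 27, 12) = #051b0c.

#051b0c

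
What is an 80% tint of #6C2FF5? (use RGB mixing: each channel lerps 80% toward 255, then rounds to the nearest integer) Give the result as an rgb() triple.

rgb(226, 213, 253)

#6C2FF5 is rgb(108, 47, 245).
An 80% tint moves each channel 80% toward 255:
  R: 108 + 0.8×(255−108) = 108 + 117.6 = 225.6 → 226
  G: 47 + 0.8×(255−47) = 47 + 166.4 = 213.4 → 213
  B: 245 + 0.8×(255−245) = 245 + 8 = 253 → 253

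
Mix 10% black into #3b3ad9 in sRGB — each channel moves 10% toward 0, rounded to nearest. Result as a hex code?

#3b3ad9 is rgb(59, 58, 217).
A 10% shade moves each channel 10% toward 0:
  R: 59 − 5.9 = 53.1 → 53
  G: 58 + 0.1×(0−58) = 58 − 5.8 = 52.2 → 52
  B: 217 + 0.1×(0−217) = 217 − 21.7 = 195.3 → 195
rgb(53, 52, 195) = #3534c3.

#3534c3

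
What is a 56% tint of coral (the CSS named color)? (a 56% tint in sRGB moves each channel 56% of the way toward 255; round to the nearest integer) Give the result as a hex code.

CSS coral is rgb(255, 127, 80).
A 56% tint moves each channel 56% toward 255:
  R: 255 + 0 = 255 → 255
  G: 127 + 0.56×(255−127) = 127 + 71.68 = 198.68 → 199
  B: 80 + 98 = 178 → 178
rgb(255, 199, 178) = #ffc7b2.

#ffc7b2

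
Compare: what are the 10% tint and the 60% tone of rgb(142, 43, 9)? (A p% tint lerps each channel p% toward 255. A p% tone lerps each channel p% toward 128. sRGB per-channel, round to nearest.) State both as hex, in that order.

#994022, #865E50

10% tint:
  R: 142 + 0.1×(255−142) = 142 + 11.3 = 153.3 → 153
  G: 43 + 0.1×(255−43) = 43 + 21.2 = 64.2 → 64
  B: 9 + 0.1×(255−9) = 9 + 24.6 = 33.6 → 34
  → #994022
60% tone:
  R: 142 − 8.4 = 133.6 → 134
  G: 43 + 0.6×(128−43) = 43 + 51 = 94 → 94
  B: 9 + 71.4 = 80.4 → 80
  → #865E50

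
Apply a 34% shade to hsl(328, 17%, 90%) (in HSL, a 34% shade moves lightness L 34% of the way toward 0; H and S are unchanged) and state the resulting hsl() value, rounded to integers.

hsl(328, 17%, 59%)

L moves 34% from 90 toward 0: 90 − 30.6 = 59.4 → 59.
H and S are unchanged.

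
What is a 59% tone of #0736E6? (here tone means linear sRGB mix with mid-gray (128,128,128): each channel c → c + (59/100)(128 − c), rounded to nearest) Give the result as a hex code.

#0736E6 is rgb(7, 54, 230).
A 59% tone moves each channel 59% toward 128:
  R: 7 + 71.39 = 78.39 → 78
  G: 54 + 43.66 = 97.66 → 98
  B: 230 − 60.18 = 169.82 → 170
rgb(78, 98, 170) = #4E62AA.

#4E62AA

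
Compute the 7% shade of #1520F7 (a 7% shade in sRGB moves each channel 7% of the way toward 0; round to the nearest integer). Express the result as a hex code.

#141EE6

#1520F7 is rgb(21, 32, 247).
A 7% shade moves each channel 7% toward 0:
  R: 21 + 0.07×(0−21) = 21 − 1.47 = 19.53 → 20
  G: 32 − 2.24 = 29.76 → 30
  B: 247 + 0.07×(0−247) = 247 − 17.29 = 229.71 → 230
rgb(20, 30, 230) = #141EE6.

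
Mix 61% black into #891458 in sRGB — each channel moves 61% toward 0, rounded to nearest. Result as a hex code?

#891458 is rgb(137, 20, 88).
A 61% shade moves each channel 61% toward 0:
  R: 137 + 0.61×(0−137) = 137 − 83.57 = 53.43 → 53
  G: 20 − 12.2 = 7.8 → 8
  B: 88 + 0.61×(0−88) = 88 − 53.68 = 34.32 → 34
rgb(53, 8, 34) = #350822.

#350822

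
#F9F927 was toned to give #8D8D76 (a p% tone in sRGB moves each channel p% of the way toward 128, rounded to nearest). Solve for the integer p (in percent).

89%

#F9F927 is rgb(249, 249, 39); #8D8D76 is rgb(141, 141, 118).
On the R channel (widest range): 141 ≈ 249 + (p/100)(128 − 249), so p ≈ 100×(141 − 249)/(128 − 249) = -10800/-121 = 89.26.
p = 89 reproduces all three channels after rounding.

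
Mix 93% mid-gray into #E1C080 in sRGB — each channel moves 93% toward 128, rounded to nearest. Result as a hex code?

#E1C080 is rgb(225, 192, 128).
Per channel, c → c + 0.93(128 − c):
  R: 225 + 0.93×(128−225) = 225 − 90.21 = 134.79 → 135
  G: 192 + 0.93×(128−192) = 192 − 59.52 = 132.48 → 132
  B: 128 + 0.93×(128−128) = 128 + 0 = 128 → 128
rgb(135, 132, 128) = #878480.

#878480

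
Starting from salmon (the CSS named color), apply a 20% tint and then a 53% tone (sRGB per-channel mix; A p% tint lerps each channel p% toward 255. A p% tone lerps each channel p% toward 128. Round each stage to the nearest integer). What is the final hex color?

CSS salmon is rgb(250, 128, 114).
A 20% tint moves each channel 20% toward 255:
  R: 250 + 1 = 251 → 251
  G: 128 + 25.4 = 153.4 → 153
  B: 114 + 0.2×(255−114) = 114 + 28.2 = 142.2 → 142
After the tint: rgb(251, 153, 142) = #fb998e.
Per channel, c → c + 0.53(128 − c):
  R: 251 + 0.53×(128−251) = 251 − 65.19 = 185.81 → 186
  G: 153 − 13.25 = 139.75 → 140
  B: 142 − 7.42 = 134.58 → 135
rgb(186, 140, 135) = #ba8c87.

#ba8c87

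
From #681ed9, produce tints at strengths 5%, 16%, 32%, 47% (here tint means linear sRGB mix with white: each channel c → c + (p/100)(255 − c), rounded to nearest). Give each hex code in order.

#7029db, #8042df, #9866e5, #af88eb

#681ed9 is rgb(104, 30, 217).
5%: (104 + 7.55 = 111.55→112, 30 + 11.25 = 41.25→41, 217 + 1.9 = 218.9→219) → #7029db
16%: (104 + 24.16 = 128.16→128, 30 + 36 = 66→66, 217 + 6.08 = 223.08→223) → #8042df
32%: (104 + 48.32 = 152.32→152, 30 + 72 = 102→102, 217 + 12.16 = 229.16→229) → #9866e5
47%: (104 + 70.97 = 174.97→175, 30 + 105.75 = 135.75→136, 217 + 17.86 = 234.86→235) → #af88eb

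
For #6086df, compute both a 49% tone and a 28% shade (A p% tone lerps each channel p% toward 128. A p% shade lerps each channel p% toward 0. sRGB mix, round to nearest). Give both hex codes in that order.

#7083b0, #4560a1

#6086df is rgb(96, 134, 223).
49% tone:
  R: 96 + 15.68 = 111.68 → 112
  G: 134 − 2.94 = 131.06 → 131
  B: 223 − 46.55 = 176.45 → 176
  → #7083b0
28% shade:
  R: 96 + 0.28×(0−96) = 96 − 26.88 = 69.12 → 69
  G: 134 + 0.28×(0−134) = 134 − 37.52 = 96.48 → 96
  B: 223 + 0.28×(0−223) = 223 − 62.44 = 160.56 → 161
  → #4560a1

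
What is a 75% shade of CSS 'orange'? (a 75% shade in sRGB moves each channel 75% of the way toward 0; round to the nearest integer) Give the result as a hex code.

CSS orange is rgb(255, 165, 0).
A 75% shade moves each channel 75% toward 0:
  R: 255 − 191.25 = 63.75 → 64
  G: 165 + 0.75×(0−165) = 165 − 123.75 = 41.25 → 41
  B: 0 + 0 = 0 → 0
rgb(64, 41, 0) = #402900.

#402900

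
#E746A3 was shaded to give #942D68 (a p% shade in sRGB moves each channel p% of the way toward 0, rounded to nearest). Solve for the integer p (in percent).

36%

#E746A3 is rgb(231, 70, 163); #942D68 is rgb(148, 45, 104).
On the R channel (widest range): 148 ≈ 231 + (p/100)(0 − 231), so p ≈ 100×(148 − 231)/(0 − 231) = -8300/-231 = 35.93.
p = 36 reproduces all three channels after rounding.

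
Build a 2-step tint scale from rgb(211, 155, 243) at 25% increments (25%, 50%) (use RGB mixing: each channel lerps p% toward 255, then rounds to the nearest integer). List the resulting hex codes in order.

#DEB4F6, #E9CDF9

25%: (211 + 11 = 222→222, 155 + 25 = 180→180, 243 + 3 = 246→246) → #DEB4F6
50%: (211 + 22 = 233→233, 155 + 50 = 205→205, 243 + 6 = 249→249) → #E9CDF9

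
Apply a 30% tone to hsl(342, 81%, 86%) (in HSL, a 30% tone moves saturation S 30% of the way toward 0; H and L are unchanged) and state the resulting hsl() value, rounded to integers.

S moves 30% from 81 toward 0: 81 − 24.3 = 56.7 → 57.
H and L are unchanged.

hsl(342, 57%, 86%)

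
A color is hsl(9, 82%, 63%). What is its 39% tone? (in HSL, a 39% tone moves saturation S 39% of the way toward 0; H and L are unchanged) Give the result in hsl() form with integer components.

hsl(9, 50%, 63%)

S moves 39% from 82 toward 0: 82 − 31.98 = 50.02 → 50.
H and L are unchanged.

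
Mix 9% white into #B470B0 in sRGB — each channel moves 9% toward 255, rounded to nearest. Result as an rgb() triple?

#B470B0 is rgb(180, 112, 176).
A 9% tint moves each channel 9% toward 255:
  R: 180 + 0.09×(255−180) = 180 + 6.75 = 186.75 → 187
  G: 112 + 0.09×(255−112) = 112 + 12.87 = 124.87 → 125
  B: 176 + 0.09×(255−176) = 176 + 7.11 = 183.11 → 183

rgb(187, 125, 183)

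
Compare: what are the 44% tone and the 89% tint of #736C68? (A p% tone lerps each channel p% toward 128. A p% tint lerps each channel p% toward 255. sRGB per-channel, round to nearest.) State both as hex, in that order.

#736C68 is rgb(115, 108, 104).
44% tone:
  R: 115 + 0.44×(128−115) = 115 + 5.72 = 120.72 → 121
  G: 108 + 8.8 = 116.8 → 117
  B: 104 + 0.44×(128−104) = 104 + 10.56 = 114.56 → 115
  → #797573
89% tint:
  R: 115 + 124.6 = 239.6 → 240
  G: 108 + 0.89×(255−108) = 108 + 130.83 = 238.83 → 239
  B: 104 + 0.89×(255−104) = 104 + 134.39 = 238.39 → 238
  → #F0EFEE

#797573, #F0EFEE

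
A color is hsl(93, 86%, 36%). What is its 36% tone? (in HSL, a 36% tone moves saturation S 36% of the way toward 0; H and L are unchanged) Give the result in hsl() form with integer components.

hsl(93, 55%, 36%)

S moves 36% from 86 toward 0: 86 − 30.96 = 55.04 → 55.
H and L are unchanged.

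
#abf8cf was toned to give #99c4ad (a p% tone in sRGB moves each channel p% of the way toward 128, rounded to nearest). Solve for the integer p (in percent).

43%

#abf8cf is rgb(171, 248, 207); #99c4ad is rgb(153, 196, 173).
On the G channel (widest range): 196 ≈ 248 + (p/100)(128 − 248), so p ≈ 100×(196 − 248)/(128 − 248) = -5200/-120 = 43.33.
p = 43 reproduces all three channels after rounding.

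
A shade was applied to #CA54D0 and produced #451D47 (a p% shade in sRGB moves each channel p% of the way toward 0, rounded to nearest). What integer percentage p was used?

#CA54D0 is rgb(202, 84, 208); #451D47 is rgb(69, 29, 71).
On the B channel (widest range): 71 ≈ 208 + (p/100)(0 − 208), so p ≈ 100×(71 − 208)/(0 − 208) = -13700/-208 = 65.87.
p = 66 reproduces all three channels after rounding.

66%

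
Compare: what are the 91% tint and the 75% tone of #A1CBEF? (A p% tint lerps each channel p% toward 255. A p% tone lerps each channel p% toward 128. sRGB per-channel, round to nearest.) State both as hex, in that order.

#A1CBEF is rgb(161, 203, 239).
91% tint:
  R: 161 + 85.54 = 246.54 → 247
  G: 203 + 47.32 = 250.32 → 250
  B: 239 + 14.56 = 253.56 → 254
  → #F7FAFE
75% tone:
  R: 161 − 24.75 = 136.25 → 136
  G: 203 − 56.25 = 146.75 → 147
  B: 239 + 0.75×(128−239) = 239 − 83.25 = 155.75 → 156
  → #88939C

#F7FAFE, #88939C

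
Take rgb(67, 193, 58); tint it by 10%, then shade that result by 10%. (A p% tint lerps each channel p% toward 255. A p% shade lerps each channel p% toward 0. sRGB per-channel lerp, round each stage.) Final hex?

#4DB346

Lerp each channel 10% toward 255:
  R: 67 + 18.8 = 85.8 → 86
  G: 193 + 0.1×(255−193) = 193 + 6.2 = 199.2 → 199
  B: 58 + 0.1×(255−58) = 58 + 19.7 = 77.7 → 78
After the tint: rgb(86, 199, 78) = #56C74E.
Per channel, c → c + 0.1(0 − c):
  R: 86 − 8.6 = 77.4 → 77
  G: 199 + 0.1×(0−199) = 199 − 19.9 = 179.1 → 179
  B: 78 + 0.1×(0−78) = 78 − 7.8 = 70.2 → 70
rgb(77, 179, 70) = #4DB346.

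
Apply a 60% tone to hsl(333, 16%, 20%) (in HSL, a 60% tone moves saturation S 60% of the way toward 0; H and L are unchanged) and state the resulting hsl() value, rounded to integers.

S moves 60% from 16 toward 0: 16 − 9.6 = 6.4 → 6.
H and L are unchanged.

hsl(333, 6%, 20%)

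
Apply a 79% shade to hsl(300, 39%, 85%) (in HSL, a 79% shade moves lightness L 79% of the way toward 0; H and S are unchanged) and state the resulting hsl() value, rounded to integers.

hsl(300, 39%, 18%)

L moves 79% from 85 toward 0: 85 − 67.15 = 17.85 → 18.
H and S are unchanged.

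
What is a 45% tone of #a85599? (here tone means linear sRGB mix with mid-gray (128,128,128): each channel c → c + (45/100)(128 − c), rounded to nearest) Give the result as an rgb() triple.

#a85599 is rgb(168, 85, 153).
Lerp each channel 45% toward 128:
  R: 168 + 0.45×(128−168) = 168 − 18 = 150 → 150
  G: 85 + 0.45×(128−85) = 85 + 19.35 = 104.35 → 104
  B: 153 + 0.45×(128−153) = 153 − 11.25 = 141.75 → 142

rgb(150, 104, 142)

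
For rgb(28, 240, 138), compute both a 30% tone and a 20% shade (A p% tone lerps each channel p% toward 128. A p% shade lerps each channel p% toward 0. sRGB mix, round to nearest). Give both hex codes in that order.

30% tone:
  R: 28 + 0.3×(128−28) = 28 + 30 = 58 → 58
  G: 240 − 33.6 = 206.4 → 206
  B: 138 + 0.3×(128−138) = 138 − 3 = 135 → 135
  → #3ace87
20% shade:
  R: 28 − 5.6 = 22.4 → 22
  G: 240 + 0.2×(0−240) = 240 − 48 = 192 → 192
  B: 138 − 27.6 = 110.4 → 110
  → #16c06e

#3ace87, #16c06e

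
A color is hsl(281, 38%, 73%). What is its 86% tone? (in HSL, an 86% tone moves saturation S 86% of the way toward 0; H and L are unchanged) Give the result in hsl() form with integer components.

hsl(281, 5%, 73%)

S moves 86% from 38 toward 0: 38 − 32.68 = 5.32 → 5.
H and L are unchanged.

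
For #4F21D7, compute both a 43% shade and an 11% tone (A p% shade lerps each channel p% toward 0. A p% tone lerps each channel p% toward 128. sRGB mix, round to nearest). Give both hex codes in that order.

#4F21D7 is rgb(79, 33, 215).
43% shade:
  R: 79 − 33.97 = 45.03 → 45
  G: 33 − 14.19 = 18.81 → 19
  B: 215 + 0.43×(0−215) = 215 − 92.45 = 122.55 → 123
  → #2D137B
11% tone:
  R: 79 + 5.39 = 84.39 → 84
  G: 33 + 0.11×(128−33) = 33 + 10.45 = 43.45 → 43
  B: 215 + 0.11×(128−215) = 215 − 9.57 = 205.43 → 205
  → #542BCD

#2D137B, #542BCD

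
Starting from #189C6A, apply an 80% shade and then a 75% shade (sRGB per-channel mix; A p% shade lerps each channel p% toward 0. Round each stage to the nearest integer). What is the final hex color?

#189C6A is rgb(24, 156, 106).
Lerp each channel 80% toward 0:
  R: 24 + 0.8×(0−24) = 24 − 19.2 = 4.8 → 5
  G: 156 − 124.8 = 31.2 → 31
  B: 106 + 0.8×(0−106) = 106 − 84.8 = 21.2 → 21
After the shade: rgb(5, 31, 21) = #051F15.
Lerp each channel 75% toward 0:
  R: 5 + 0.75×(0−5) = 5 − 3.75 = 1.25 → 1
  G: 31 + 0.75×(0−31) = 31 − 23.25 = 7.75 → 8
  B: 21 + 0.75×(0−21) = 21 − 15.75 = 5.25 → 5
rgb(1, 8, 5) = #010805.

#010805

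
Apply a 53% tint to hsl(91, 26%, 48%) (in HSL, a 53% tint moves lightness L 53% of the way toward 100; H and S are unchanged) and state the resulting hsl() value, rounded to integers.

hsl(91, 26%, 76%)

L moves 53% from 48 toward 100: 48 + 27.56 = 75.56 → 76.
H and S are unchanged.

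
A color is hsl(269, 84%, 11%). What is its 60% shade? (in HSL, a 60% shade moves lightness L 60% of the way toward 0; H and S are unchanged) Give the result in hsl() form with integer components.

hsl(269, 84%, 4%)

L moves 60% from 11 toward 0: 11 − 6.6 = 4.4 → 4.
H and S are unchanged.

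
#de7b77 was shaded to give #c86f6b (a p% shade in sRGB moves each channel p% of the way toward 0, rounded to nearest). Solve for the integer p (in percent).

10%

#de7b77 is rgb(222, 123, 119); #c86f6b is rgb(200, 111, 107).
On the R channel (widest range): 200 ≈ 222 + (p/100)(0 − 222), so p ≈ 100×(200 − 222)/(0 − 222) = -2200/-222 = 9.91.
p = 10 reproduces all three channels after rounding.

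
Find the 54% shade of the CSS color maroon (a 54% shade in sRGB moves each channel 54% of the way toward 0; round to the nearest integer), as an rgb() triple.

CSS maroon is rgb(128, 0, 0).
Lerp each channel 54% toward 0:
  R: 128 + 0.54×(0−128) = 128 − 69.12 = 58.88 → 59
  G: 0 + 0.54×(0−0) = 0 + 0 = 0 → 0
  B: 0 + 0.54×(0−0) = 0 + 0 = 0 → 0

rgb(59, 0, 0)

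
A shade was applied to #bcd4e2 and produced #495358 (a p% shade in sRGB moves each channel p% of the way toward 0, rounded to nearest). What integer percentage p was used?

#bcd4e2 is rgb(188, 212, 226); #495358 is rgb(73, 83, 88).
On the B channel (widest range): 88 ≈ 226 + (p/100)(0 − 226), so p ≈ 100×(88 − 226)/(0 − 226) = -13800/-226 = 61.06.
p = 61 reproduces all three channels after rounding.

61%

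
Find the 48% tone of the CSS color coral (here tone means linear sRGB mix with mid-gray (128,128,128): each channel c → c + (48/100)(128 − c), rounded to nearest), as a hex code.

CSS coral is rgb(255, 127, 80).
Lerp each channel 48% toward 128:
  R: 255 + 0.48×(128−255) = 255 − 60.96 = 194.04 → 194
  G: 127 + 0.48 = 127.48 → 127
  B: 80 + 0.48×(128−80) = 80 + 23.04 = 103.04 → 103
rgb(194, 127, 103) = #c27f67.

#c27f67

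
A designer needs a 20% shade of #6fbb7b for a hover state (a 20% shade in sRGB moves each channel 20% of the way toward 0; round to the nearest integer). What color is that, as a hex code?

#599662

#6fbb7b is rgb(111, 187, 123).
Per channel, c → c + 0.2(0 − c):
  R: 111 − 22.2 = 88.8 → 89
  G: 187 + 0.2×(0−187) = 187 − 37.4 = 149.6 → 150
  B: 123 + 0.2×(0−123) = 123 − 24.6 = 98.4 → 98
rgb(89, 150, 98) = #599662.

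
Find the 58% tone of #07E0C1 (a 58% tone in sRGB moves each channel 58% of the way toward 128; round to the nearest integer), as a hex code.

#4DA89B

#07E0C1 is rgb(7, 224, 193).
Lerp each channel 58% toward 128:
  R: 7 + 0.58×(128−7) = 7 + 70.18 = 77.18 → 77
  G: 224 + 0.58×(128−224) = 224 − 55.68 = 168.32 → 168
  B: 193 + 0.58×(128−193) = 193 − 37.7 = 155.3 → 155
rgb(77, 168, 155) = #4DA89B.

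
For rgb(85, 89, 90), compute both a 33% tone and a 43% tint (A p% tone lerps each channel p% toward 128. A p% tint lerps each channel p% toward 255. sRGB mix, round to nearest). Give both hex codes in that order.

33% tone:
  R: 85 + 14.19 = 99.19 → 99
  G: 89 + 12.87 = 101.87 → 102
  B: 90 + 0.33×(128−90) = 90 + 12.54 = 102.54 → 103
  → #636667
43% tint:
  R: 85 + 73.1 = 158.1 → 158
  G: 89 + 0.43×(255−89) = 89 + 71.38 = 160.38 → 160
  B: 90 + 70.95 = 160.95 → 161
  → #9EA0A1

#636667, #9EA0A1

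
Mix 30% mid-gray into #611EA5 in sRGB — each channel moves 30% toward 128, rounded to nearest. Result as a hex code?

#6A3B9A

#611EA5 is rgb(97, 30, 165).
Lerp each channel 30% toward 128:
  R: 97 + 9.3 = 106.3 → 106
  G: 30 + 29.4 = 59.4 → 59
  B: 165 − 11.1 = 153.9 → 154
rgb(106, 59, 154) = #6A3B9A.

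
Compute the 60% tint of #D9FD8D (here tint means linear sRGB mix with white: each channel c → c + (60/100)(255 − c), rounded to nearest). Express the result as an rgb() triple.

#D9FD8D is rgb(217, 253, 141).
Lerp each channel 60% toward 255:
  R: 217 + 22.8 = 239.8 → 240
  G: 253 + 0.6×(255−253) = 253 + 1.2 = 254.2 → 254
  B: 141 + 0.6×(255−141) = 141 + 68.4 = 209.4 → 209

rgb(240, 254, 209)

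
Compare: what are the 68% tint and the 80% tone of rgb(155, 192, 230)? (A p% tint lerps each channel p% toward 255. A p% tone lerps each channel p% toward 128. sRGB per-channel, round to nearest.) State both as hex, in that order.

68% tint:
  R: 155 + 68 = 223 → 223
  G: 192 + 0.68×(255−192) = 192 + 42.84 = 234.84 → 235
  B: 230 + 17 = 247 → 247
  → #DFEBF7
80% tone:
  R: 155 − 21.6 = 133.4 → 133
  G: 192 + 0.8×(128−192) = 192 − 51.2 = 140.8 → 141
  B: 230 + 0.8×(128−230) = 230 − 81.6 = 148.4 → 148
  → #858D94

#DFEBF7, #858D94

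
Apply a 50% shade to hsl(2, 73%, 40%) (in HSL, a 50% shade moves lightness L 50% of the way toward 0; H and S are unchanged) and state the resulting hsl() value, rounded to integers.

hsl(2, 73%, 20%)

L moves 50% from 40 toward 0: 40 − 20 = 20 → 20.
H and S are unchanged.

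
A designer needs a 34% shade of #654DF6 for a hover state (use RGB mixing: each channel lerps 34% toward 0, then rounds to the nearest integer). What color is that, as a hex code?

#4333A2

#654DF6 is rgb(101, 77, 246).
Per channel, c → c + 0.34(0 − c):
  R: 101 + 0.34×(0−101) = 101 − 34.34 = 66.66 → 67
  G: 77 − 26.18 = 50.82 → 51
  B: 246 − 83.64 = 162.36 → 162
rgb(67, 51, 162) = #4333A2.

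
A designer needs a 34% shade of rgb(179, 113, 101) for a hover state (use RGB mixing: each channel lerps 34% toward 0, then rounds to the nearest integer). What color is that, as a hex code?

A 34% shade moves each channel 34% toward 0:
  R: 179 + 0.34×(0−179) = 179 − 60.86 = 118.14 → 118
  G: 113 − 38.42 = 74.58 → 75
  B: 101 + 0.34×(0−101) = 101 − 34.34 = 66.66 → 67
rgb(118, 75, 67) = #764B43.

#764B43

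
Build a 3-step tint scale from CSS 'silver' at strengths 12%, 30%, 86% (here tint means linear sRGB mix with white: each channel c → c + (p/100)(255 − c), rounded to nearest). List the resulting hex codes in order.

#C8C8C8, #D3D3D3, #F6F6F6

CSS silver is rgb(192, 192, 192).
12%: (192 + 7.56 = 199.56→200, 192 + 7.56 = 199.56→200, 192 + 7.56 = 199.56→200) → #C8C8C8
30%: (192 + 18.9 = 210.9→211, 192 + 18.9 = 210.9→211, 192 + 18.9 = 210.9→211) → #D3D3D3
86%: (192 + 54.18 = 246.18→246, 192 + 54.18 = 246.18→246, 192 + 54.18 = 246.18→246) → #F6F6F6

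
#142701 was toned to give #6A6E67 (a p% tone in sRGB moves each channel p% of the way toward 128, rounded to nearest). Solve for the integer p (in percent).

80%

#142701 is rgb(20, 39, 1); #6A6E67 is rgb(106, 110, 103).
On the B channel (widest range): 103 ≈ 1 + (p/100)(128 − 1), so p ≈ 100×(103 − 1)/(128 − 1) = 10200/127 = 80.31.
p = 80 reproduces all three channels after rounding.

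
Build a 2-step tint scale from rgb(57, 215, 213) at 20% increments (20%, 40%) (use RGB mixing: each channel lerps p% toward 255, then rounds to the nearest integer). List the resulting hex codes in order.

20%: (57 + 39.6 = 96.6→97, 215 + 8 = 223→223, 213 + 8.4 = 221.4→221) → #61DFDD
40%: (57 + 79.2 = 136.2→136, 215 + 16 = 231→231, 213 + 16.8 = 229.8→230) → #88E7E6

#61DFDD, #88E7E6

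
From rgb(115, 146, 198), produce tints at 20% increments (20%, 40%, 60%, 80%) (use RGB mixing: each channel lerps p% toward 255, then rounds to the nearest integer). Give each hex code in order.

#8FA8D1, #ABBEDD, #C7D3E8, #E3E9F4

20%: (115 + 28 = 143→143, 146 + 21.8 = 167.8→168, 198 + 11.4 = 209.4→209) → #8FA8D1
40%: (115 + 56 = 171→171, 146 + 43.6 = 189.6→190, 198 + 22.8 = 220.8→221) → #ABBEDD
60%: (115 + 84 = 199→199, 146 + 65.4 = 211.4→211, 198 + 34.2 = 232.2→232) → #C7D3E8
80%: (115 + 112 = 227→227, 146 + 87.2 = 233.2→233, 198 + 45.6 = 243.6→244) → #E3E9F4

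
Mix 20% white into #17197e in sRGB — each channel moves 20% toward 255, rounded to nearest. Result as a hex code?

#17197e is rgb(23, 25, 126).
Per channel, c → c + 0.2(255 − c):
  R: 23 + 0.2×(255−23) = 23 + 46.4 = 69.4 → 69
  G: 25 + 46 = 71 → 71
  B: 126 + 0.2×(255−126) = 126 + 25.8 = 151.8 → 152
rgb(69, 71, 152) = #454798.

#454798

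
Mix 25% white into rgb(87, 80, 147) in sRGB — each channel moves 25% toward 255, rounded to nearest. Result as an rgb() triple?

rgb(129, 124, 174)

A 25% tint moves each channel 25% toward 255:
  R: 87 + 42 = 129 → 129
  G: 80 + 43.75 = 123.75 → 124
  B: 147 + 27 = 174 → 174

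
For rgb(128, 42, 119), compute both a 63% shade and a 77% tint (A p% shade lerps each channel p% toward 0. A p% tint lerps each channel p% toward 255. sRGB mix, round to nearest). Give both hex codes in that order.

63% shade:
  R: 128 + 0.63×(0−128) = 128 − 80.64 = 47.36 → 47
  G: 42 + 0.63×(0−42) = 42 − 26.46 = 15.54 → 16
  B: 119 − 74.97 = 44.03 → 44
  → #2F102C
77% tint:
  R: 128 + 97.79 = 225.79 → 226
  G: 42 + 0.77×(255−42) = 42 + 164.01 = 206.01 → 206
  B: 119 + 104.72 = 223.72 → 224
  → #E2CEE0

#2F102C, #E2CEE0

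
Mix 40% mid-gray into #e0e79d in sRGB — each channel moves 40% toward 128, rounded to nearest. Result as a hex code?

#babe91

#e0e79d is rgb(224, 231, 157).
A 40% tone moves each channel 40% toward 128:
  R: 224 + 0.4×(128−224) = 224 − 38.4 = 185.6 → 186
  G: 231 + 0.4×(128−231) = 231 − 41.2 = 189.8 → 190
  B: 157 + 0.4×(128−157) = 157 − 11.6 = 145.4 → 145
rgb(186, 190, 145) = #babe91.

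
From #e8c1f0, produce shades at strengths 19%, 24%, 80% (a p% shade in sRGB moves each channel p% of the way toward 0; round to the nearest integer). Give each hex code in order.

#e8c1f0 is rgb(232, 193, 240).
19%: (232 − 44.08 = 187.92→188, 193 − 36.67 = 156.33→156, 240 − 45.6 = 194.4→194) → #bc9cc2
24%: (232 − 55.68 = 176.32→176, 193 − 46.32 = 146.68→147, 240 − 57.6 = 182.4→182) → #b093b6
80%: (232 − 185.6 = 46.4→46, 193 − 154.4 = 38.6→39, 240 − 192 = 48→48) → #2e2730

#bc9cc2, #b093b6, #2e2730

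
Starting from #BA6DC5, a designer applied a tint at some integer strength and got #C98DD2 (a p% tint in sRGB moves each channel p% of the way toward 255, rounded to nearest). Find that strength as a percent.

22%

#BA6DC5 is rgb(186, 109, 197); #C98DD2 is rgb(201, 141, 210).
On the G channel (widest range): 141 ≈ 109 + (p/100)(255 − 109), so p ≈ 100×(141 − 109)/(255 − 109) = 3200/146 = 21.92.
p = 22 reproduces all three channels after rounding.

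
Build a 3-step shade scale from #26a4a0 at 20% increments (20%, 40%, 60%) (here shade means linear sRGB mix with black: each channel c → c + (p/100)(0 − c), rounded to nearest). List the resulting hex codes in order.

#26a4a0 is rgb(38, 164, 160).
20%: (38 − 7.6 = 30.4→30, 164 − 32.8 = 131.2→131, 160 − 32 = 128→128) → #1e8380
40%: (38 − 15.2 = 22.8→23, 164 − 65.6 = 98.4→98, 160 − 64 = 96→96) → #176260
60%: (38 − 22.8 = 15.2→15, 164 − 98.4 = 65.6→66, 160 − 96 = 64→64) → #0f4240

#1e8380, #176260, #0f4240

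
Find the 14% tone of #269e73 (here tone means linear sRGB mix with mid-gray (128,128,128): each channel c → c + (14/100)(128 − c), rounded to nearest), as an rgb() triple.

#269e73 is rgb(38, 158, 115).
Per channel, c → c + 0.14(128 − c):
  R: 38 + 0.14×(128−38) = 38 + 12.6 = 50.6 → 51
  G: 158 + 0.14×(128−158) = 158 − 4.2 = 153.8 → 154
  B: 115 + 0.14×(128−115) = 115 + 1.82 = 116.82 → 117

rgb(51, 154, 117)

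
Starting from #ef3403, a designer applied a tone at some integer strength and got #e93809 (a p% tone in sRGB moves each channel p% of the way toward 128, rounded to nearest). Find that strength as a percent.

#ef3403 is rgb(239, 52, 3); #e93809 is rgb(233, 56, 9).
On the B channel (widest range): 9 ≈ 3 + (p/100)(128 − 3), so p ≈ 100×(9 − 3)/(128 − 3) = 600/125 = 4.80.
p = 5 reproduces all three channels after rounding.

5%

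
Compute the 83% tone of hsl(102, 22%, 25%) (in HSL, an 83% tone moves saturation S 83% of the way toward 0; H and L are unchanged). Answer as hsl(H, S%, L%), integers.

hsl(102, 4%, 25%)

S moves 83% from 22 toward 0: 22 − 18.26 = 3.74 → 4.
H and L are unchanged.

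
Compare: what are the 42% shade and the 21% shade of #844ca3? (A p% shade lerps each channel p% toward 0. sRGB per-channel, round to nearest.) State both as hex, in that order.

#844ca3 is rgb(132, 76, 163).
42% shade:
  R: 132 + 0.42×(0−132) = 132 − 55.44 = 76.56 → 77
  G: 76 − 31.92 = 44.08 → 44
  B: 163 + 0.42×(0−163) = 163 − 68.46 = 94.54 → 95
  → #4d2c5f
21% shade:
  R: 132 − 27.72 = 104.28 → 104
  G: 76 + 0.21×(0−76) = 76 − 15.96 = 60.04 → 60
  B: 163 − 34.23 = 128.77 → 129
  → #683c81

#4d2c5f, #683c81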